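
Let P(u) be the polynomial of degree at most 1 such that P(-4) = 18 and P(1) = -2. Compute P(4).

-14

Write P(u) = au + b. Substituting each data point gives a linear system:
  -4a + b = 18
  a + b = -2
Solving the system yields a = -4, b = 2.
So P(u) = -4u + 2.
Then P(4) = -14.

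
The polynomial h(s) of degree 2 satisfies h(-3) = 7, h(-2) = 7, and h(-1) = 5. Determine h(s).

Using the Lagrange interpolation formula with nodes -3, -2, -1:
  L_0(s) = (s + 2)(s + 1) / 2
  L_1(s) = (s + 3)(s + 1) / -1
  L_2(s) = (s + 3)(s + 2) / 2
Then h(s) = 7·L_0(s) + 7·L_1(s) + 5·L_2(s).
Expanding and collecting terms gives h(s) = -s^2 - 5s + 1.
Check: h(-1) = 5. ✓

h(s) = -s^2 - 5s + 1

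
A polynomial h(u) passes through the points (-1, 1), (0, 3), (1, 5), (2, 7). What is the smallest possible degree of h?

1

Forward differences of the values at u = -1, 0, 1, 2:
  h  : 1  3  5  7
  Δ  : 2  2  2
  Δ^2: 0  0
  Δ^3: 0
The first differences are constant (2) and nonzero, while all higher differences vanish, so the minimal degree is 1.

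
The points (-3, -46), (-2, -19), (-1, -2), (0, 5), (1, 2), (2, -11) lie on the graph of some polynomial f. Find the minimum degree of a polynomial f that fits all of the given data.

Forward differences of the values at n = -3, -2, -1, 0, 1, 2:
  f  : -46  -19  -2  5  2  -11
  Δ  : 27  17  7  -3  -13
  Δ^2: -10  -10  -10  -10
  Δ^3: 0  0  0
  Δ^4: 0  0
  Δ^5: 0
The second differences are constant (-10) and nonzero, while all higher differences vanish, so the minimal degree is 2.

2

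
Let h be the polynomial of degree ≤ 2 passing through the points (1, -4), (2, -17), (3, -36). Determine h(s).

h(s) = -3s^2 - 4s + 3

Using the Lagrange interpolation formula with nodes 1, 2, 3:
  L_0(s) = (s - 2)(s - 3) / 2
  L_1(s) = (s - 1)(s - 3) / -1
  L_2(s) = (s - 1)(s - 2) / 2
Then h(s) = -4·L_0(s) - 17·L_1(s) - 36·L_2(s).
Expanding and collecting terms gives h(s) = -3s² - 4s + 3.
Check: h(2) = -17. ✓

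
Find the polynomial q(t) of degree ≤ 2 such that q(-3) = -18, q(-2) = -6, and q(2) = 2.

q(t) = -2t^2 + 2t + 6

Write q(t) = at^2 + bt + c. Substituting each data point gives a linear system:
  9a - 3b + c = -18
  4a - 2b + c = -6
  4a + 2b + c = 2
Solving the system yields a = -2, b = 2, c = 6.
So q(t) = -2t^2 + 2t + 6.
Check: q(-3) = -18. ✓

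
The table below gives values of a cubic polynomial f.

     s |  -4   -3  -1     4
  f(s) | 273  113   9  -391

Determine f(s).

Using the Lagrange interpolation formula with nodes -4, -3, -1, 4:
  L_0(s) = (s + 3)(s + 1)(s - 4) / -24
  L_1(s) = (s + 4)(s + 1)(s - 4) / 14
  L_2(s) = (s + 4)(s + 3)(s - 4) / -30
  L_3(s) = (s + 4)(s + 3)(s + 1) / 280
Then f(s) = 273·L_0(s) + 113·L_1(s) + 9·L_2(s) - 391·L_3(s).
Expanding and collecting terms gives f(s) = -5s^3 - 4s^2 - 3s + 5.
Check: f(-4) = 273. ✓

f(s) = -5s^3 - 4s^2 - 3s + 5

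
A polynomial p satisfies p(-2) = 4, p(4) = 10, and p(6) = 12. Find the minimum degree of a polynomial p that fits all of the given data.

Divided differences on the nodes -2, 4, 6:
  order 0: 4  10  12
  order 1: 1  1
  order 2: 0
The order-1 divided differences are all 1 (nonzero) and every higher order vanishes, so the data lies on a polynomial of degree exactly 1.

1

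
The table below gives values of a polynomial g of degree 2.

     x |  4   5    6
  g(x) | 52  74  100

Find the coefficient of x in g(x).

Write g(x) = ax^2 + bx + c. Substituting each data point gives a linear system:
  16a + 4b + c = 52
  25a + 5b + c = 74
  36a + 6b + c = 100
Solving the system yields a = 2, b = 4, c = 4.
So g(x) = 2x² + 4x + 4.
The coefficient of x is 4.

4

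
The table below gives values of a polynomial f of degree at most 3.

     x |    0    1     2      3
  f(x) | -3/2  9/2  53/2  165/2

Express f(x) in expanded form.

f(x) = 3x^3 - x^2 + 4x - 3/2

Write f(x) = ax^3 + bx^2 + cx + d. Substituting each data point gives a linear system:
  d = -3/2
  a + b + c + d = 9/2
  8a + 4b + 2c + d = 53/2
  27a + 9b + 3c + d = 165/2
Solving the system yields a = 3, b = -1, c = 4, d = -3/2.
So f(x) = 3x^3 - x^2 + 4x - 3/2.
Check: f(0) = -3/2. ✓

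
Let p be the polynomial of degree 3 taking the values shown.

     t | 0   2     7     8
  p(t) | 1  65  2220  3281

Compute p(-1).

-4

Write p(t) = at^3 + bt^2 + ct + d. Substituting each data point gives a linear system:
  d = 1
  8a + 4b + 2c + d = 65
  343a + 49b + 7c + d = 2220
  512a + 64b + 8c + d = 3281
Solving the system yields a = 6, b = 3, c = 2, d = 1.
So p(t) = 6t^3 + 3t^2 + 2t + 1.
Then p(-1) = -4.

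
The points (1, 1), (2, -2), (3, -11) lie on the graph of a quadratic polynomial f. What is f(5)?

Forward differences of the values at u = 1, 2, 3:
  f  : 1  -2  -11
  Δ  : -3  -9
  Δ^2: -6
The second differences are constant, confirming degree 2.
Interpolating (Newton forward form) and evaluating at u = 5 gives f(5) = -47.

-47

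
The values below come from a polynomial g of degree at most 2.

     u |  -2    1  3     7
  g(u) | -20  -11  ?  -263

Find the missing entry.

The 3 known points determine the degree-2 polynomial uniquely.
Write g(u) = au^2 + bu + c. Substituting each data point gives a linear system:
  4a - 2b + c = -20
  a + b + c = -11
  49a + 7b + c = -263
Solving the system yields a = -5, b = -2, c = -4.
So g(u) = -5u² - 2u - 4.
Then g(3) = -55.

-55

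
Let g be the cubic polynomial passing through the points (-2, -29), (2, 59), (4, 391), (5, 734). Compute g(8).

Write g(t) = at^3 + bt^2 + ct + d. Substituting each data point gives a linear system:
  -8a + 4b - 2c + d = -29
  8a + 4b + 2c + d = 59
  64a + 16b + 4c + d = 391
  125a + 25b + 5c + d = 734
Solving the system yields a = 5, b = 4, c = 2, d = -1.
So g(t) = 5t^3 + 4t^2 + 2t - 1.
Then g(8) = 2831.

2831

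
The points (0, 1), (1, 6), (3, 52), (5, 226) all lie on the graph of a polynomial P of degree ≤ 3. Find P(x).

P(x) = 2x^3 - 2x^2 + 5x + 1

Write P(x) = ax^3 + bx^2 + cx + d. Substituting each data point gives a linear system:
  d = 1
  a + b + c + d = 6
  27a + 9b + 3c + d = 52
  125a + 25b + 5c + d = 226
Solving the system yields a = 2, b = -2, c = 5, d = 1.
So P(x) = 2x^3 - 2x^2 + 5x + 1.
Check: P(5) = 226. ✓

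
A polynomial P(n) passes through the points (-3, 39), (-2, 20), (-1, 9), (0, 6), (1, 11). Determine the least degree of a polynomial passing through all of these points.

Forward differences of the values at n = -3, -2, -1, 0, 1:
  P  : 39  20  9  6  11
  Δ  : -19  -11  -3  5
  Δ^2: 8  8  8
  Δ^3: 0  0
  Δ^4: 0
The second differences are constant (8) and nonzero, while all higher differences vanish, so the minimal degree is 2.

2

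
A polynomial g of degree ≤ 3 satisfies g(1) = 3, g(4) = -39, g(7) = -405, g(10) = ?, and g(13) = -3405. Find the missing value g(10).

-1419

The 4 known points determine the degree-3 polynomial uniquely.
Write g(n) = an^3 + bn^2 + cn + d. Substituting each data point gives a linear system:
  a + b + c + d = 3
  64a + 16b + 4c + d = -39
  343a + 49b + 7c + d = -405
  2197a + 169b + 13c + d = -3405
Solving the system yields a = -2, b = 6, c = -2, d = 1.
So g(n) = -2n^3 + 6n^2 - 2n + 1.
Then g(10) = -1419.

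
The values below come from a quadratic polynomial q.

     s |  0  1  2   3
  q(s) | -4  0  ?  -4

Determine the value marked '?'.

The 3 known points determine the degree-2 polynomial uniquely.
Write q(s) = as^2 + bs + c. Substituting each data point gives a linear system:
  c = -4
  a + b + c = 0
  9a + 3b + c = -4
Solving the system yields a = -2, b = 6, c = -4.
So q(s) = -2s² + 6s - 4.
Then q(2) = 0.

0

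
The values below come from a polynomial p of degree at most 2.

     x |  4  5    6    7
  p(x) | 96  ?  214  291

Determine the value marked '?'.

The 3 known points determine the degree-2 polynomial uniquely.
Write p(x) = ax^2 + bx + c. Substituting each data point gives a linear system:
  16a + 4b + c = 96
  36a + 6b + c = 214
  49a + 7b + c = 291
Solving the system yields a = 6, b = -1, c = 4.
So p(x) = 6x^2 - x + 4.
Then p(5) = 149.

149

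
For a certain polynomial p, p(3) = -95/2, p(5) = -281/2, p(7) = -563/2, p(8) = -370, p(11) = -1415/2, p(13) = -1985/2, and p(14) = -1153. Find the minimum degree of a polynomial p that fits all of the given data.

Divided differences on the nodes 3, 5, 7, 8, 11, 13, 14:
  order 0: -95/2  -281/2  -563/2  -370  -1415/2  -1985/2  -1153
  order 1: -93/2  -141/2  -177/2  -225/2  -285/2  -321/2
  order 2: -6  -6  -6  -6  -6
  order 3: 0  0  0  0
  order 4: 0  0  0
  order 5: 0  0
  order 6: 0
The order-2 divided differences are all -6 (nonzero) and every higher order vanishes, so the data lies on a polynomial of degree exactly 2.

2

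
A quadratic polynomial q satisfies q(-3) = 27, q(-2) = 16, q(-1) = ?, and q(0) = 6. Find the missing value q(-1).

On equispaced nodes a degree-2 polynomial has vanishing third forward difference, so
  - q(-3) + 3·q(-2) - 3·q(-1) + q(0) = 0.
Substituting the known values and solving for q(-1):
  -3·q(-1) = -27
  q(-1) = 9.

9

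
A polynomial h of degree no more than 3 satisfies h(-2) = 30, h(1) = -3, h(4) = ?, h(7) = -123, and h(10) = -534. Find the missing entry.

The 4 known points determine the degree-3 polynomial uniquely.
Write h(u) = au^3 + bu^2 + cu + d. Substituting each data point gives a linear system:
  -8a + 4b - 2c + d = 30
  a + b + c + d = -3
  343a + 49b + 7c + d = -123
  1000a + 100b + 10c + d = -534
Solving the system yields a = -1, b = 5, c = -3, d = -4.
So h(u) = -u^3 + 5u^2 - 3u - 4.
Then h(4) = 0.

0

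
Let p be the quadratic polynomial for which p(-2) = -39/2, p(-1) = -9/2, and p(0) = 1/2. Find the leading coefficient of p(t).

-5

Write p(t) = at^2 + bt + c. Substituting each data point gives a linear system:
  4a - 2b + c = -39/2
  a - b + c = -9/2
  c = 1/2
Solving the system yields a = -5, b = 0, c = 1/2.
So p(t) = -5t² + 1/2.
The leading coefficient is -5.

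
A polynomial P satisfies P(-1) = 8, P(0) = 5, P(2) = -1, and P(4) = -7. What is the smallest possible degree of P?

1

Divided differences on the nodes -1, 0, 2, 4:
  order 0: 8  5  -1  -7
  order 1: -3  -3  -3
  order 2: 0  0
  order 3: 0
The order-1 divided differences are all -3 (nonzero) and every higher order vanishes, so the data lies on a polynomial of degree exactly 1.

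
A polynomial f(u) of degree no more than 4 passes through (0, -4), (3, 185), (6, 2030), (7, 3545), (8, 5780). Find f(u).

f(u) = u^4 + 3u^3 + 2u^2 + 3u - 4

Write f(u) = au^4 + bu^3 + cu^2 + du + e. Substituting each data point gives a linear system:
  e = -4
  81a + 27b + 9c + 3d + e = 185
  1296a + 216b + 36c + 6d + e = 2030
  2401a + 343b + 49c + 7d + e = 3545
  4096a + 512b + 64c + 8d + e = 5780
Solving the system yields a = 1, b = 3, c = 2, d = 3, e = -4.
So f(u) = u^4 + 3u^3 + 2u^2 + 3u - 4.
Check: f(8) = 5780. ✓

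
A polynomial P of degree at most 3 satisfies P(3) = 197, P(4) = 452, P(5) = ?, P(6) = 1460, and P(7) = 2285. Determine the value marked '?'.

861

On equispaced nodes a degree-3 polynomial has vanishing fourth forward difference, so
  P(3) - 4·P(4) + 6·P(5) - 4·P(6) + P(7) = 0.
Substituting the known values and solving for P(5):
  6·P(5) = 5166
  P(5) = 861.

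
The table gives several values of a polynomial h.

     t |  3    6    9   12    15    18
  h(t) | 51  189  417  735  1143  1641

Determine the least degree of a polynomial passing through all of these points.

Forward differences of the values at t = 3, 6, 9, 12, 15, 18:
  h  : 51  189  417  735  1143  1641
  Δ  : 138  228  318  408  498
  Δ^2: 90  90  90  90
  Δ^3: 0  0  0
  Δ^4: 0  0
  Δ^5: 0
The second differences are constant (90) and nonzero, while all higher differences vanish, so the minimal degree is 2.

2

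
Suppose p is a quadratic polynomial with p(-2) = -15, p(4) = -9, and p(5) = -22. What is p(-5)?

Using the Lagrange interpolation formula with nodes -2, 4, 5:
  L_0(n) = (n - 4)(n - 5) / 42
  L_1(n) = (n + 2)(n - 5) / -6
  L_2(n) = (n + 2)(n - 4) / 7
Then p(n) = -15·L_0(n) - 9·L_1(n) - 22·L_2(n).
Expanding and collecting terms gives p(n) = -2n^2 + 5n + 3.
Evaluating at n = -5: p(-5) = -72.

-72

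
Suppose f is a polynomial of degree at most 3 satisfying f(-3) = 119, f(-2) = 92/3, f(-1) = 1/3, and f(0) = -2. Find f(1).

Write f(n) = an^3 + bn^2 + cn + d. Substituting each data point gives a linear system:
  -27a + 9b - 3c + d = 119
  -8a + 4b - 2c + d = 92/3
  -a + b - c + d = 1/3
  d = -2
Solving the system yields a = -5, b = -1, c = 5/3, d = -2.
So f(n) = -5n³ - n² + (5/3)n - 2.
Then f(1) = -19/3.

-19/3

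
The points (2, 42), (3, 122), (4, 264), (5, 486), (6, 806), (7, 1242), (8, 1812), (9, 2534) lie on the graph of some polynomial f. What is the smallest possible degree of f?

Forward differences of the values at n = 2, 3, 4, 5, 6, 7, 8, 9:
  f  : 42  122  264  486  806  1242  1812  2534
  Δ  : 80  142  222  320  436  570  722
  Δ^2: 62  80  98  116  134  152
  Δ^3: 18  18  18  18  18
  Δ^4: 0  0  0  0
  Δ^5: 0  0  0
  Δ^6: 0  0
  Δ^7: 0
The third differences are constant (18) and nonzero, while all higher differences vanish, so the minimal degree is 3.

3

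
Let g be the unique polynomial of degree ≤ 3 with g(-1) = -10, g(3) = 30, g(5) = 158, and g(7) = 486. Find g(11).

Using the Lagrange interpolation formula with nodes -1, 3, 5, 7:
  L_0(u) = (u - 3)(u - 5)(u - 7) / -192
  L_1(u) = (u + 1)(u - 5)(u - 7) / 32
  L_2(u) = (u + 1)(u - 3)(u - 7) / -24
  L_3(u) = (u + 1)(u - 3)(u - 5) / 64
Then g(u) = -10·L_0(u) + 30·L_1(u) + 158·L_2(u) + 486·L_3(u).
Expanding and collecting terms gives g(u) = 2u^3 - 5u^2 + 6u + 3.
Evaluating at u = 11: g(11) = 2126.

2126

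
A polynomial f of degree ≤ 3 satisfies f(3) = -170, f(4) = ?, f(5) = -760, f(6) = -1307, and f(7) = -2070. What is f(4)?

-393

The 4 known points determine the degree-3 polynomial uniquely.
Write f(u) = au^3 + bu^2 + cu + d. Substituting each data point gives a linear system:
  27a + 9b + 3c + d = -170
  125a + 25b + 5c + d = -760
  216a + 36b + 6c + d = -1307
  343a + 49b + 7c + d = -2070
Solving the system yields a = -6, b = 0, c = -1, d = -5.
So f(u) = -6u^3 - u - 5.
Then f(4) = -393.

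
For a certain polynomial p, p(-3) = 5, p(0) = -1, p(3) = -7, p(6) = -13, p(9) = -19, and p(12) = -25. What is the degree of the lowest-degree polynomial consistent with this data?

1

Forward differences of the values at n = -3, 0, 3, 6, 9, 12:
  p  : 5  -1  -7  -13  -19  -25
  Δ  : -6  -6  -6  -6  -6
  Δ^2: 0  0  0  0
  Δ^3: 0  0  0
  Δ^4: 0  0
  Δ^5: 0
The first differences are constant (-6) and nonzero, while all higher differences vanish, so the minimal degree is 1.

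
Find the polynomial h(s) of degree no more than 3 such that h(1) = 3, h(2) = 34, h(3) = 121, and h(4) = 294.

h(s) = 5s^3 - 2s^2 + 2s - 2

Using the Lagrange interpolation formula with nodes 1, 2, 3, 4:
  L_0(s) = (s - 2)(s - 3)(s - 4) / -6
  L_1(s) = (s - 1)(s - 3)(s - 4) / 2
  L_2(s) = (s - 1)(s - 2)(s - 4) / -2
  L_3(s) = (s - 1)(s - 2)(s - 3) / 6
Then h(s) = 3·L_0(s) + 34·L_1(s) + 121·L_2(s) + 294·L_3(s).
Expanding and collecting terms gives h(s) = 5s^3 - 2s^2 + 2s - 2.
Check: h(2) = 34. ✓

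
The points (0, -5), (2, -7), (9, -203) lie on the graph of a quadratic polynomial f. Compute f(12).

-377

Using the Lagrange interpolation formula with nodes 0, 2, 9:
  L_0(u) = (u - 2)(u - 9) / 18
  L_1(u) = u(u - 9) / -14
  L_2(u) = u(u - 2) / 63
Then f(u) = -5·L_0(u) - 7·L_1(u) - 203·L_2(u).
Expanding and collecting terms gives f(u) = -3u^2 + 5u - 5.
Evaluating at u = 12: f(12) = -377.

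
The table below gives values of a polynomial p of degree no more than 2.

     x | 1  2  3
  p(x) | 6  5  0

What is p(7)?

-60

Forward differences of the values at x = 1, 2, 3:
  p  : 6  5  0
  Δ  : -1  -5
  Δ^2: -4
The second differences are constant, confirming degree 2.
Interpolating (Newton forward form) and evaluating at x = 7 gives p(7) = -60.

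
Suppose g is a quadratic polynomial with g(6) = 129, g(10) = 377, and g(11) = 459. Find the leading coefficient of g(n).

4

Write g(n) = an^2 + bn + c. Substituting each data point gives a linear system:
  36a + 6b + c = 129
  100a + 10b + c = 377
  121a + 11b + c = 459
Solving the system yields a = 4, b = -2, c = -3.
So g(n) = 4n^2 - 2n - 3.
The leading coefficient is 4.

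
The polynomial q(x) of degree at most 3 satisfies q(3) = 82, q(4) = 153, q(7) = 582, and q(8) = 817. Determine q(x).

Write q(x) = ax^3 + bx^2 + cx + d. Substituting each data point gives a linear system:
  27a + 9b + 3c + d = 82
  64a + 16b + 4c + d = 153
  343a + 49b + 7c + d = 582
  512a + 64b + 8c + d = 817
Solving the system yields a = 1, b = 4, c = 6, d = 1.
So q(x) = x³ + 4x² + 6x + 1.
Check: q(7) = 582. ✓

q(x) = x^3 + 4x^2 + 6x + 1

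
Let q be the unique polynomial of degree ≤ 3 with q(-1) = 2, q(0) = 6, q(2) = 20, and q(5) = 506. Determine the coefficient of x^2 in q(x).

Write q(x) = ax^3 + bx^2 + cx + d. Substituting each data point gives a linear system:
  -a + b - c + d = 2
  d = 6
  8a + 4b + 2c + d = 20
  125a + 25b + 5c + d = 506
Solving the system yields a = 5, b = -4, c = -5, d = 6.
So q(x) = 5x^3 - 4x^2 - 5x + 6.
The coefficient of x^2 is -4.

-4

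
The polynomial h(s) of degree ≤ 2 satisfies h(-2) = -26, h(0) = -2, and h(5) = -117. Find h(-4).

Using the Lagrange interpolation formula with nodes -2, 0, 5:
  L_0(s) = s(s - 5) / 14
  L_1(s) = (s + 2)(s - 5) / -10
  L_2(s) = (s + 2)s / 35
Then h(s) = -26·L_0(s) - 2·L_1(s) - 117·L_2(s).
Expanding and collecting terms gives h(s) = -5s² + 2s - 2.
Evaluating at s = -4: h(-4) = -90.

-90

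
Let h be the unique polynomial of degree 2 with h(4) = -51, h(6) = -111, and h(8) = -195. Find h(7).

Write h(x) = ax^2 + bx + c. Substituting each data point gives a linear system:
  16a + 4b + c = -51
  36a + 6b + c = -111
  64a + 8b + c = -195
Solving the system yields a = -3, b = 0, c = -3.
So h(x) = -3x^2 - 3.
Then h(7) = -150.

-150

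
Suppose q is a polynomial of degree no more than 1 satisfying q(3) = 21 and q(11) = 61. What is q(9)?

51

Using the Lagrange interpolation formula with nodes 3, 11:
  L_0(x) = (x - 11) / -8
  L_1(x) = (x - 3) / 8
Then q(x) = 21·L_0(x) + 61·L_1(x).
Expanding and collecting terms gives q(x) = 5x + 6.
Evaluating at x = 9: q(9) = 51.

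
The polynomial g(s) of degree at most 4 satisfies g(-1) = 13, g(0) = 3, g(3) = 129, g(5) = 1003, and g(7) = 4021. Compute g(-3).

291

Write g(s) = as^4 + bs^3 + cs^2 + ds + e. Substituting each data point gives a linear system:
  a - b + c - d + e = 13
  e = 3
  81a + 27b + 9c + 3d + e = 129
  625a + 125b + 25c + 5d + e = 1003
  2401a + 343b + 49c + 7d + e = 4021
Solving the system yields a = 2, b = -3, c = 5, d = 0, e = 3.
So g(s) = 2s^4 - 3s^3 + 5s^2 + 3.
Then g(-3) = 291.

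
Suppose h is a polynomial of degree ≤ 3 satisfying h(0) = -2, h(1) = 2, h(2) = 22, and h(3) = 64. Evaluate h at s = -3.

Write h(s) = as^3 + bs^2 + cs + d. Substituting each data point gives a linear system:
  d = -2
  a + b + c + d = 2
  8a + 4b + 2c + d = 22
  27a + 9b + 3c + d = 64
Solving the system yields a = 1, b = 5, c = -2, d = -2.
So h(s) = s³ + 5s² - 2s - 2.
Then h(-3) = 22.

22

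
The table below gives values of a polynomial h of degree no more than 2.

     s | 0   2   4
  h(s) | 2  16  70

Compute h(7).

Using the Lagrange interpolation formula with nodes 0, 2, 4:
  L_0(s) = (s - 2)(s - 4) / 8
  L_1(s) = s(s - 4) / -4
  L_2(s) = s(s - 2) / 8
Then h(s) = 2·L_0(s) + 16·L_1(s) + 70·L_2(s).
Expanding and collecting terms gives h(s) = 5s^2 - 3s + 2.
Evaluating at s = 7: h(7) = 226.

226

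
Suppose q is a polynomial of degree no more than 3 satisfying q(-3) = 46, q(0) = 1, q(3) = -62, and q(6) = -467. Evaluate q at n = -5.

Using the Lagrange interpolation formula with nodes -3, 0, 3, 6:
  L_0(n) = n(n - 3)(n - 6) / -162
  L_1(n) = (n + 3)(n - 3)(n - 6) / 54
  L_2(n) = (n + 3)n(n - 6) / -54
  L_3(n) = (n + 3)n(n - 3) / 162
Then q(n) = 46·L_0(n) + 1·L_1(n) - 62·L_2(n) - 467·L_3(n).
Expanding and collecting terms gives q(n) = -2n^3 - n^2 + 1.
Evaluating at n = -5: q(-5) = 226.

226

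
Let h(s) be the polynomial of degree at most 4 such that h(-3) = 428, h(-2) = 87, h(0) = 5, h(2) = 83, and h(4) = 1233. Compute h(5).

3020

Write h(s) = as^4 + bs^3 + cs^2 + ds + e. Substituting each data point gives a linear system:
  81a - 27b + 9c - 3d + e = 428
  16a - 8b + 4c - 2d + e = 87
  e = 5
  16a + 8b + 4c + 2d + e = 83
  256a + 64b + 16c + 4d + e = 1233
Solving the system yields a = 5, b = -1, c = 0, d = 3, e = 5.
So h(s) = 5s^4 - s^3 + 3s + 5.
Then h(5) = 3020.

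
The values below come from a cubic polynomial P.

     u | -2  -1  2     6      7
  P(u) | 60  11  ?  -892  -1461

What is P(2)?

The 4 known points determine the degree-3 polynomial uniquely.
Write P(u) = au^3 + bu^2 + cu + d. Substituting each data point gives a linear system:
  -8a + 4b - 2c + d = 60
  -a + b - c + d = 11
  216a + 36b + 6c + d = -892
  343a + 49b + 7c + d = -1461
Solving the system yields a = -5, b = 5, c = 1, d = 2.
So P(u) = -5u^3 + 5u^2 + u + 2.
Then P(2) = -16.

-16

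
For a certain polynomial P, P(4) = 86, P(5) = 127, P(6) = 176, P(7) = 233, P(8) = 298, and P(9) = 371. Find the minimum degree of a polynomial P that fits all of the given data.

Forward differences of the values at x = 4, 5, 6, 7, 8, 9:
  P  : 86  127  176  233  298  371
  Δ  : 41  49  57  65  73
  Δ^2: 8  8  8  8
  Δ^3: 0  0  0
  Δ^4: 0  0
  Δ^5: 0
The second differences are constant (8) and nonzero, while all higher differences vanish, so the minimal degree is 2.

2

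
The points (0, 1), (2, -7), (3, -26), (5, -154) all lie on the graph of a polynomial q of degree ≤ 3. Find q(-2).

49

Write q(s) = as^3 + bs^2 + cs + d. Substituting each data point gives a linear system:
  d = 1
  8a + 4b + 2c + d = -7
  27a + 9b + 3c + d = -26
  125a + 25b + 5c + d = -154
Solving the system yields a = -2, b = 5, c = -6, d = 1.
So q(s) = -2s^3 + 5s^2 - 6s + 1.
Then q(-2) = 49.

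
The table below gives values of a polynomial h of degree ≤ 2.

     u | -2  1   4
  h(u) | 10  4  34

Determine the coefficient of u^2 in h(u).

Write h(u) = au^2 + bu + c. Substituting each data point gives a linear system:
  4a - 2b + c = 10
  a + b + c = 4
  16a + 4b + c = 34
Solving the system yields a = 2, b = 0, c = 2.
So h(u) = 2u^2 + 2.
The leading coefficient is 2.

2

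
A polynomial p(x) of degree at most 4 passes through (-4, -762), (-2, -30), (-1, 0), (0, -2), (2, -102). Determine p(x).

Using the Lagrange interpolation formula with nodes -4, -2, -1, 0, 2:
  L_0(x) = (x + 2)(x + 1)x(x - 2) / 144
  L_1(x) = (x + 4)(x + 1)x(x - 2) / -16
  L_2(x) = (x + 4)(x + 2)x(x - 2) / 9
  L_3(x) = (x + 4)(x + 2)(x + 1)(x - 2) / -16
  L_4(x) = (x + 4)(x + 2)(x + 1)x / 144
Then p(x) = -762·L_0(x) - 30·L_1(x) + 0·L_2(x) - 2·L_3(x) - 102·L_4(x).
Expanding and collecting terms gives p(x) = -4x^4 - 4x^3 - 2x - 2.
Check: p(-4) = -762. ✓

p(x) = -4x^4 - 4x^3 - 2x - 2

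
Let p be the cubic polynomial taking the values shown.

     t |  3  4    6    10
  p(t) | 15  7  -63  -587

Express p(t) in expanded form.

p(t) = -t^3 + 4t^2 + t + 3

Using the Lagrange interpolation formula with nodes 3, 4, 6, 10:
  L_0(t) = (t - 4)(t - 6)(t - 10) / -21
  L_1(t) = (t - 3)(t - 6)(t - 10) / 12
  L_2(t) = (t - 3)(t - 4)(t - 10) / -24
  L_3(t) = (t - 3)(t - 4)(t - 6) / 168
Then p(t) = 15·L_0(t) + 7·L_1(t) - 63·L_2(t) - 587·L_3(t).
Expanding and collecting terms gives p(t) = -t³ + 4t² + t + 3.
Check: p(4) = 7. ✓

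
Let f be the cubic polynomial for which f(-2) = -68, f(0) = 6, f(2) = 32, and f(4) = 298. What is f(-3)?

-213

Forward differences of the values at u = -2, 0, 2, 4:
  f  : -68  6  32  298
  Δ  : 74  26  266
  Δ^2: -48  240
  Δ^3: 288
The third differences are constant, confirming degree 3.
Interpolating (Newton forward form) and evaluating at u = -3 gives f(-3) = -213.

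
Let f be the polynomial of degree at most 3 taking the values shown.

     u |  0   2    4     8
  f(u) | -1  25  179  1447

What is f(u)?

f(u) = 3u^3 - 2u^2 + 5u - 1

Using the Lagrange interpolation formula with nodes 0, 2, 4, 8:
  L_0(u) = (u - 2)(u - 4)(u - 8) / -64
  L_1(u) = u(u - 4)(u - 8) / 24
  L_2(u) = u(u - 2)(u - 8) / -32
  L_3(u) = u(u - 2)(u - 4) / 192
Then f(u) = -1·L_0(u) + 25·L_1(u) + 179·L_2(u) + 1447·L_3(u).
Expanding and collecting terms gives f(u) = 3u³ - 2u² + 5u - 1.
Check: f(2) = 25. ✓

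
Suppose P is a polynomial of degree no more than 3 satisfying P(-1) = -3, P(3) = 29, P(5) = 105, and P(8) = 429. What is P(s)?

P(s) = s^3 - 2s^2 + 5s + 5

Write P(s) = as^3 + bs^2 + cs + d. Substituting each data point gives a linear system:
  -a + b - c + d = -3
  27a + 9b + 3c + d = 29
  125a + 25b + 5c + d = 105
  512a + 64b + 8c + d = 429
Solving the system yields a = 1, b = -2, c = 5, d = 5.
So P(s) = s^3 - 2s^2 + 5s + 5.
Check: P(5) = 105. ✓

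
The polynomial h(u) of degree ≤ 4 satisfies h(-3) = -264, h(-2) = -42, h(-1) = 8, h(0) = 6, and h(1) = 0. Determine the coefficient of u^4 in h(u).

Write h(u) = au^4 + bu^3 + cu^2 + du + e. Substituting each data point gives a linear system:
  81a - 27b + 9c - 3d + e = -264
  16a - 8b + 4c - 2d + e = -42
  a - b + c - d + e = 8
  e = 6
  a + b + c + d + e = 0
Solving the system yields a = -3, b = 2, c = 1, d = -6, e = 6.
So h(u) = -3u^4 + 2u^3 + u^2 - 6u + 6.
The leading coefficient is -3.

-3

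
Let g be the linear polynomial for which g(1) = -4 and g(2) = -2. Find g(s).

g(s) = 2s - 6

Using the Lagrange interpolation formula with nodes 1, 2:
  L_0(s) = (s - 2) / -1
  L_1(s) = (s - 1) / 1
Then g(s) = -4·L_0(s) - 2·L_1(s).
Expanding and collecting terms gives g(s) = 2s - 6.
Check: g(1) = -4. ✓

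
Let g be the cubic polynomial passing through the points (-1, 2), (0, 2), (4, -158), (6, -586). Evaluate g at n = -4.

194

Using the Lagrange interpolation formula with nodes -1, 0, 4, 6:
  L_0(n) = n(n - 4)(n - 6) / -35
  L_1(n) = (n + 1)(n - 4)(n - 6) / 24
  L_2(n) = (n + 1)n(n - 6) / -40
  L_3(n) = (n + 1)n(n - 4) / 84
Then g(n) = 2·L_0(n) + 2·L_1(n) - 158·L_2(n) - 586·L_3(n).
Expanding and collecting terms gives g(n) = -3n^3 + n^2 + 4n + 2.
Evaluating at n = -4: g(-4) = 194.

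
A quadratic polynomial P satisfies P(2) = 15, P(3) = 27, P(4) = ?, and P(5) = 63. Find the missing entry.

43

On equispaced nodes a degree-2 polynomial has vanishing third forward difference, so
  - P(2) + 3·P(3) - 3·P(4) + P(5) = 0.
Substituting the known values and solving for P(4):
  -3·P(4) = -129
  P(4) = 43.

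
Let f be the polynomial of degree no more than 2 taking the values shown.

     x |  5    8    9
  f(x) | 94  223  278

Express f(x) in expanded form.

Using the Lagrange interpolation formula with nodes 5, 8, 9:
  L_0(x) = (x - 8)(x - 9) / 12
  L_1(x) = (x - 5)(x - 9) / -3
  L_2(x) = (x - 5)(x - 8) / 4
Then f(x) = 94·L_0(x) + 223·L_1(x) + 278·L_2(x).
Expanding and collecting terms gives f(x) = 3x^2 + 4x - 1.
Check: f(9) = 278. ✓

f(x) = 3x^2 + 4x - 1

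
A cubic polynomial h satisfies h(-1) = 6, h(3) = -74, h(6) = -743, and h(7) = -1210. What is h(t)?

h(t) = -4t^3 + 3t^2 + 2t + 1

Write h(t) = at^3 + bt^2 + ct + d. Substituting each data point gives a linear system:
  -a + b - c + d = 6
  27a + 9b + 3c + d = -74
  216a + 36b + 6c + d = -743
  343a + 49b + 7c + d = -1210
Solving the system yields a = -4, b = 3, c = 2, d = 1.
So h(t) = -4t³ + 3t² + 2t + 1.
Check: h(-1) = 6. ✓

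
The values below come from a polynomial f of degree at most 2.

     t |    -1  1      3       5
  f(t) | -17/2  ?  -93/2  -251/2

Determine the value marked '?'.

The 3 known points determine the degree-2 polynomial uniquely.
Write f(t) = at^2 + bt + c. Substituting each data point gives a linear system:
  a - b + c = -17/2
  9a + 3b + c = -93/2
  25a + 5b + c = -251/2
Solving the system yields a = -5, b = 1/2, c = -3.
So f(t) = -5t² + (1/2)t - 3.
Then f(1) = -15/2.

-15/2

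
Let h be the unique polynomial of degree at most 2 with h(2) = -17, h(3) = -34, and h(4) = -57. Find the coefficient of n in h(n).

Write h(n) = an^2 + bn + c. Substituting each data point gives a linear system:
  4a + 2b + c = -17
  9a + 3b + c = -34
  16a + 4b + c = -57
Solving the system yields a = -3, b = -2, c = -1.
So h(n) = -3n² - 2n - 1.
The coefficient of n is -2.

-2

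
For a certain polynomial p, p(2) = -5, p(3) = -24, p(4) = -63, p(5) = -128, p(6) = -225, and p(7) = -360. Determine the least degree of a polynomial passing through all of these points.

3

Forward differences of the values at t = 2, 3, 4, 5, 6, 7:
  p  : -5  -24  -63  -128  -225  -360
  Δ  : -19  -39  -65  -97  -135
  Δ^2: -20  -26  -32  -38
  Δ^3: -6  -6  -6
  Δ^4: 0  0
  Δ^5: 0
The third differences are constant (-6) and nonzero, while all higher differences vanish, so the minimal degree is 3.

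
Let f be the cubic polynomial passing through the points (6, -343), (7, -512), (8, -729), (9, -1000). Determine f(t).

Using the Lagrange interpolation formula with nodes 6, 7, 8, 9:
  L_0(t) = (t - 7)(t - 8)(t - 9) / -6
  L_1(t) = (t - 6)(t - 8)(t - 9) / 2
  L_2(t) = (t - 6)(t - 7)(t - 9) / -2
  L_3(t) = (t - 6)(t - 7)(t - 8) / 6
Then f(t) = -343·L_0(t) - 512·L_1(t) - 729·L_2(t) - 1000·L_3(t).
Expanding and collecting terms gives f(t) = -t^3 - 3t^2 - 3t - 1.
Check: f(9) = -1000. ✓

f(t) = -t^3 - 3t^2 - 3t - 1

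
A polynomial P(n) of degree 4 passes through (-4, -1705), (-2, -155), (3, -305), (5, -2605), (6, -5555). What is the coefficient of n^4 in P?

Write P(n) = an^4 + bn^3 + cn^2 + dn + e. Substituting each data point gives a linear system:
  256a - 64b + 16c - 4d + e = -1705
  16a - 8b + 4c - 2d + e = -155
  81a + 27b + 9c + 3d + e = -305
  625a + 125b + 25c + 5d + e = -2605
  1296a + 216b + 36c + 6d + e = -5555
Solving the system yields a = -5, b = 5, c = -5, d = 5, e = -5.
So P(n) = -5n^4 + 5n^3 - 5n^2 + 5n - 5.
The leading coefficient is -5.

-5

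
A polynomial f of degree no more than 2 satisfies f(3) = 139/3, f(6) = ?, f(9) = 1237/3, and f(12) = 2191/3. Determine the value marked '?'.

On equispaced nodes a degree-2 polynomial has vanishing third forward difference, so
  - f(3) + 3·f(6) - 3·f(9) + f(12) = 0.
Substituting the known values and solving for f(6):
  3·f(6) = 553
  f(6) = 553/3.

553/3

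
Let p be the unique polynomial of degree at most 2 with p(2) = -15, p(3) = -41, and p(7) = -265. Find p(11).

Using the Lagrange interpolation formula with nodes 2, 3, 7:
  L_0(t) = (t - 3)(t - 7) / 5
  L_1(t) = (t - 2)(t - 7) / -4
  L_2(t) = (t - 2)(t - 3) / 20
Then p(t) = -15·L_0(t) - 41·L_1(t) - 265·L_2(t).
Expanding and collecting terms gives p(t) = -6t² + 4t + 1.
Evaluating at t = 11: p(11) = -681.

-681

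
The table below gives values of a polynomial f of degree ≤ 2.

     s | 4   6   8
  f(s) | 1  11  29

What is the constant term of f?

5

Write f(s) = as^2 + bs + c. Substituting each data point gives a linear system:
  16a + 4b + c = 1
  36a + 6b + c = 11
  64a + 8b + c = 29
Solving the system yields a = 1, b = -5, c = 5.
So f(s) = s^2 - 5s + 5.
The constant term is 5.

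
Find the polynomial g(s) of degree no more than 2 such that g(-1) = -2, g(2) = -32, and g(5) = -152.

Using the Lagrange interpolation formula with nodes -1, 2, 5:
  L_0(s) = (s - 2)(s - 5) / 18
  L_1(s) = (s + 1)(s - 5) / -9
  L_2(s) = (s + 1)(s - 2) / 18
Then g(s) = -2·L_0(s) - 32·L_1(s) - 152·L_2(s).
Expanding and collecting terms gives g(s) = -5s^2 - 5s - 2.
Check: g(-1) = -2. ✓

g(s) = -5s^2 - 5s - 2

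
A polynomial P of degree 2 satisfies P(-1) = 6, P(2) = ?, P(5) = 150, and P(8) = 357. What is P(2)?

33

The 3 known points determine the degree-2 polynomial uniquely.
Write P(t) = at^2 + bt + c. Substituting each data point gives a linear system:
  a - b + c = 6
  25a + 5b + c = 150
  64a + 8b + c = 357
Solving the system yields a = 5, b = 4, c = 5.
So P(t) = 5t² + 4t + 5.
Then P(2) = 33.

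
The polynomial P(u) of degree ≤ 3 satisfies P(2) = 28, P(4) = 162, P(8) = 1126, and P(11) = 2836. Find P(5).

298

Write P(u) = au^3 + bu^2 + cu + d. Substituting each data point gives a linear system:
  8a + 4b + 2c + d = 28
  64a + 16b + 4c + d = 162
  512a + 64b + 8c + d = 1126
  1331a + 121b + 11c + d = 2836
Solving the system yields a = 2, b = 1, c = 5, d = -2.
So P(u) = 2u^3 + u^2 + 5u - 2.
Then P(5) = 298.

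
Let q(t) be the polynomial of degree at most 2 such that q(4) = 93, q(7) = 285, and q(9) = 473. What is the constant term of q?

5

Write q(t) = at^2 + bt + c. Substituting each data point gives a linear system:
  16a + 4b + c = 93
  49a + 7b + c = 285
  81a + 9b + c = 473
Solving the system yields a = 6, b = -2, c = 5.
So q(t) = 6t^2 - 2t + 5.
The constant term is 5.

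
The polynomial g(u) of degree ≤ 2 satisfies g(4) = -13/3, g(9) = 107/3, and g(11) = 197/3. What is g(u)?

Using the Lagrange interpolation formula with nodes 4, 9, 11:
  L_0(u) = (u - 9)(u - 11) / 35
  L_1(u) = (u - 4)(u - 11) / -10
  L_2(u) = (u - 4)(u - 9) / 14
Then g(u) = -13/3·L_0(u) + 107/3·L_1(u) + 197/3·L_2(u).
Expanding and collecting terms gives g(u) = u^2 - 5u - 1/3.
Check: g(4) = -13/3. ✓

g(u) = u^2 - 5u - 1/3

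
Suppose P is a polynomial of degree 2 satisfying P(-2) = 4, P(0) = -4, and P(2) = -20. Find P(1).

-11

Using the Lagrange interpolation formula with nodes -2, 0, 2:
  L_0(n) = n(n - 2) / 8
  L_1(n) = (n + 2)(n - 2) / -4
  L_2(n) = (n + 2)n / 8
Then P(n) = 4·L_0(n) - 4·L_1(n) - 20·L_2(n).
Expanding and collecting terms gives P(n) = -n^2 - 6n - 4.
Evaluating at n = 1: P(1) = -11.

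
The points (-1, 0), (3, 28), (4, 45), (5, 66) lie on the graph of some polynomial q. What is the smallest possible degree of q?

Divided differences on the nodes -1, 3, 4, 5:
  order 0: 0  28  45  66
  order 1: 7  17  21
  order 2: 2  2
  order 3: 0
The order-2 divided differences are all 2 (nonzero) and every higher order vanishes, so the data lies on a polynomial of degree exactly 2.

2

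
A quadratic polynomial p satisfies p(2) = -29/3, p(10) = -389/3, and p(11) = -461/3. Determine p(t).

Write p(t) = at^2 + bt + c. Substituting each data point gives a linear system:
  4a + 2b + c = -29/3
  100a + 10b + c = -389/3
  121a + 11b + c = -461/3
Solving the system yields a = -1, b = -3, c = 1/3.
So p(t) = -t^2 - 3t + 1/3.
Check: p(11) = -461/3. ✓

p(t) = -t^2 - 3t + 1/3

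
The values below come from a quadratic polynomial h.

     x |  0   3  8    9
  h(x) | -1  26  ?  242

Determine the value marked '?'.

191

The 3 known points determine the degree-2 polynomial uniquely.
Write h(x) = ax^2 + bx + c. Substituting each data point gives a linear system:
  c = -1
  9a + 3b + c = 26
  81a + 9b + c = 242
Solving the system yields a = 3, b = 0, c = -1.
So h(x) = 3x² - 1.
Then h(8) = 191.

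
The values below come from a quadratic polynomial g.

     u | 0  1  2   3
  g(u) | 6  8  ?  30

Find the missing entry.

16

On equispaced nodes a degree-2 polynomial has vanishing third forward difference, so
  - g(0) + 3·g(1) - 3·g(2) + g(3) = 0.
Substituting the known values and solving for g(2):
  -3·g(2) = -48
  g(2) = 16.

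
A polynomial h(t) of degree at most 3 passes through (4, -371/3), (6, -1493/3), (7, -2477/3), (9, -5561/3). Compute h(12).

Write h(t) = at^3 + bt^2 + ct + d. Substituting each data point gives a linear system:
  64a + 16b + 4c + d = -371/3
  216a + 36b + 6c + d = -1493/3
  343a + 49b + 7c + d = -2477/3
  729a + 81b + 9c + d = -5561/3
Solving the system yields a = -3, b = 4, c = 1, d = 1/3.
So h(t) = -3t^3 + 4t^2 + t + 1/3.
Then h(12) = -13787/3.

-13787/3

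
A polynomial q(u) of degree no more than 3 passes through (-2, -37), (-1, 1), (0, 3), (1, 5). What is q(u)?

Write q(u) = au^3 + bu^2 + cu + d. Substituting each data point gives a linear system:
  -8a + 4b - 2c + d = -37
  -a + b - c + d = 1
  d = 3
  a + b + c + d = 5
Solving the system yields a = 6, b = 0, c = -4, d = 3.
So q(u) = 6u^3 - 4u + 3.
Check: q(-2) = -37. ✓

q(u) = 6u^3 - 4u + 3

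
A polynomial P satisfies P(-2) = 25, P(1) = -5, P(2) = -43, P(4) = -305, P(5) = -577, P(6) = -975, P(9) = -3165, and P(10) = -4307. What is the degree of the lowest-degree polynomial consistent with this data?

3

Divided differences on the nodes -2, 1, 2, 4, 5, 6, 9, 10:
  order 0: 25  -5  -43  -305  -577  -975  -3165  -4307
  order 1: -10  -38  -131  -272  -398  -730  -1142
  order 2: -7  -31  -47  -63  -83  -103
  order 3: -4  -4  -4  -4  -4
  order 4: 0  0  0  0
  order 5: 0  0  0
  order 6: 0  0
  order 7: 0
The order-3 divided differences are all -4 (nonzero) and every higher order vanishes, so the data lies on a polynomial of degree exactly 3.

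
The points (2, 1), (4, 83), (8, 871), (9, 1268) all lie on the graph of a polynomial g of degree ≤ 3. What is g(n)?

g(n) = 2n^3 - 2n^2 - 3n - 1

Write g(n) = an^3 + bn^2 + cn + d. Substituting each data point gives a linear system:
  8a + 4b + 2c + d = 1
  64a + 16b + 4c + d = 83
  512a + 64b + 8c + d = 871
  729a + 81b + 9c + d = 1268
Solving the system yields a = 2, b = -2, c = -3, d = -1.
So g(n) = 2n^3 - 2n^2 - 3n - 1.
Check: g(4) = 83. ✓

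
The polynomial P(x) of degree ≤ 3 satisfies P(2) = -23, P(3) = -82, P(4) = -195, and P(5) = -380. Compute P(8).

-1547

Using the Lagrange interpolation formula with nodes 2, 3, 4, 5:
  L_0(x) = (x - 3)(x - 4)(x - 5) / -6
  L_1(x) = (x - 2)(x - 4)(x - 5) / 2
  L_2(x) = (x - 2)(x - 3)(x - 5) / -2
  L_3(x) = (x - 2)(x - 3)(x - 4) / 6
Then P(x) = -23·L_0(x) - 82·L_1(x) - 195·L_2(x) - 380·L_3(x).
Expanding and collecting terms gives P(x) = -3x³ - 2x + 5.
Evaluating at x = 8: P(8) = -1547.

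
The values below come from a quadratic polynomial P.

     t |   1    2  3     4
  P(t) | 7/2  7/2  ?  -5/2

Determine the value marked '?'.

3/2

The 3 known points determine the degree-2 polynomial uniquely.
Write P(t) = at^2 + bt + c. Substituting each data point gives a linear system:
  a + b + c = 7/2
  4a + 2b + c = 7/2
  16a + 4b + c = -5/2
Solving the system yields a = -1, b = 3, c = 3/2.
So P(t) = -t^2 + 3t + 3/2.
Then P(3) = 3/2.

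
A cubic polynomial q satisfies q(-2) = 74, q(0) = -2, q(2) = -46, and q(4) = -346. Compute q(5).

Write q(u) = au^3 + bu^2 + cu + d. Substituting each data point gives a linear system:
  -8a + 4b - 2c + d = 74
  d = -2
  8a + 4b + 2c + d = -46
  64a + 16b + 4c + d = -346
Solving the system yields a = -6, b = 4, c = -6, d = -2.
So q(u) = -6u^3 + 4u^2 - 6u - 2.
Then q(5) = -682.

-682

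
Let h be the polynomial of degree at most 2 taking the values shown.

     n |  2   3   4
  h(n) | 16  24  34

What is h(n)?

Write h(n) = an^2 + bn + c. Substituting each data point gives a linear system:
  4a + 2b + c = 16
  9a + 3b + c = 24
  16a + 4b + c = 34
Solving the system yields a = 1, b = 3, c = 6.
So h(n) = n^2 + 3n + 6.
Check: h(4) = 34. ✓

h(n) = n^2 + 3n + 6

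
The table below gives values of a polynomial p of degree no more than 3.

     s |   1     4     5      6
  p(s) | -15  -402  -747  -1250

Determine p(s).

p(s) = -5s^3 - 4s^2 - 4s - 2

Using the Lagrange interpolation formula with nodes 1, 4, 5, 6:
  L_0(s) = (s - 4)(s - 5)(s - 6) / -60
  L_1(s) = (s - 1)(s - 5)(s - 6) / 6
  L_2(s) = (s - 1)(s - 4)(s - 6) / -4
  L_3(s) = (s - 1)(s - 4)(s - 5) / 10
Then p(s) = -15·L_0(s) - 402·L_1(s) - 747·L_2(s) - 1250·L_3(s).
Expanding and collecting terms gives p(s) = -5s³ - 4s² - 4s - 2.
Check: p(1) = -15. ✓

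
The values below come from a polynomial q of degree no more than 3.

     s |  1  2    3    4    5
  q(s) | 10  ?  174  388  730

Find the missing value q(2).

On equispaced nodes a degree-3 polynomial has vanishing fourth forward difference, so
  q(1) - 4·q(2) + 6·q(3) - 4·q(4) + q(5) = 0.
Substituting the known values and solving for q(2):
  -4·q(2) = -232
  q(2) = 58.

58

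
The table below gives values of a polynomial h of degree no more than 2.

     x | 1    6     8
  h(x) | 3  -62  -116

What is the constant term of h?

4

Write h(x) = ax^2 + bx + c. Substituting each data point gives a linear system:
  a + b + c = 3
  36a + 6b + c = -62
  64a + 8b + c = -116
Solving the system yields a = -2, b = 1, c = 4.
So h(x) = -2x² + x + 4.
The constant term is 4.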